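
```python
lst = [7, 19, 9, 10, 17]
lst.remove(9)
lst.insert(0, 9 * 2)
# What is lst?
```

After line 1: lst = [7, 19, 9, 10, 17]
After line 2 (remove first 9): lst = [7, 19, 10, 17]
After line 3 (insert 18 at index 0): lst = [18, 7, 19, 10, 17]

[18, 7, 19, 10, 17]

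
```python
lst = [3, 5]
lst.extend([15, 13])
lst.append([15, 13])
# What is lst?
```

After line 1: lst = [3, 5]
After line 2 (extend unpacks [15, 13]): lst = [3, 5, 15, 13]
After line 3 (append adds [15, 13] as single element): lst = [3, 5, 15, 13, [15, 13]]

[3, 5, 15, 13, [15, 13]]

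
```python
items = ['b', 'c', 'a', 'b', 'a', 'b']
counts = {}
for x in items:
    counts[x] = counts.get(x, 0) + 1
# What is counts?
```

Initial: counts = {}, items = ['b', 'c', 'a', 'b', 'a', 'b']
See 'b': counts = {'b': 1}
See 'c': counts = {'b': 1, 'c': 1}
See 'a': counts = {'b': 1, 'c': 1, 'a': 1}
See 'b': counts = {'b': 2, 'c': 1, 'a': 1}
See 'a': counts = {'b': 2, 'c': 1, 'a': 2}
See 'b': counts = {'b': 3, 'c': 1, 'a': 2}

{'b': 3, 'c': 1, 'a': 2}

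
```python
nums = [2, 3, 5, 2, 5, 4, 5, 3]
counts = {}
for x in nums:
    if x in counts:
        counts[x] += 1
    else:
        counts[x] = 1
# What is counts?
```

Initial: counts = {}, nums = [2, 3, 5, 2, 5, 4, 5, 3]
See 2: counts = {2: 1}
See 3: counts = {2: 1, 3: 1}
See 5: counts = {2: 1, 3: 1, 5: 1}
See 2: counts = {2: 2, 3: 1, 5: 1}
See 5: counts = {2: 2, 3: 1, 5: 2}
See 4: counts = {2: 2, 3: 1, 5: 2, 4: 1}
See 5: counts = {2: 2, 3: 1, 5: 3, 4: 1}
See 3: counts = {2: 2, 3: 2, 5: 3, 4: 1}

{2: 2, 3: 2, 5: 3, 4: 1}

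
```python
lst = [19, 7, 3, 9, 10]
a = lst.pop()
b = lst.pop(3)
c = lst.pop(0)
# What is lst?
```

After line 1: lst = [19, 7, 3, 9, 10]
After line 2 (pop() -> a = 10): lst = [19, 7, 3, 9]
After line 3 (pop(3) -> b = 9): lst = [19, 7, 3]
After line 4 (pop(0) -> c = 19): lst = [7, 3]

[7, 3]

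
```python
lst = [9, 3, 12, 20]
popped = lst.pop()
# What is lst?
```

[9, 3, 12]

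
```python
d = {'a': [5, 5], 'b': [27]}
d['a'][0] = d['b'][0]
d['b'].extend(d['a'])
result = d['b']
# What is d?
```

After line 1: d = {'a': [5, 5], 'b': [27]}
After line 2 (a[0] = b[0] = 27): d = {'a': [27, 5], 'b': [27]}
After line 3 (b.extend(a) appends [27, 5]): d = {'a': [27, 5], 'b': [27, 27, 5]}
After line 4: result = d['b'] = [27, 27, 5]

{'a': [27, 5], 'b': [27, 27, 5]}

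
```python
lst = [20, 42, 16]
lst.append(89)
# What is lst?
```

[20, 42, 16, 89]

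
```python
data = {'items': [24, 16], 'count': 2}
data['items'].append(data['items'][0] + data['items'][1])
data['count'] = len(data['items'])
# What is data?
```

After line 1: data = {'items': [24, 16], 'count': 2}
After line 2 (append 24 + 16 = 40): data = {'items': [24, 16, 40], 'count': 2}
After line 3 (count = len(items) = 3): data = {'items': [24, 16, 40], 'count': 3}

{'items': [24, 16, 40], 'count': 3}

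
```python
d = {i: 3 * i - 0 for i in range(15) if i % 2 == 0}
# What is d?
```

{0: 0, 2: 6, 4: 12, 6: 18, 8: 24, 10: 30, 12: 36, 14: 42}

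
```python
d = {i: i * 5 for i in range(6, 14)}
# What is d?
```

{6: 30, 7: 35, 8: 40, 9: 45, 10: 50, 11: 55, 12: 60, 13: 65}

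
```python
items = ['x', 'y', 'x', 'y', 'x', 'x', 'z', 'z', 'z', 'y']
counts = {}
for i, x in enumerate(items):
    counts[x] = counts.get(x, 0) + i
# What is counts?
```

Initial: counts = {}, items = ['x', 'y', 'x', 'y', 'x', 'x', 'z', 'z', 'z', 'y']
i=0, x='x': counts = {'x': 0}
i=1, x='y': counts = {'x': 0, 'y': 1}
i=2, x='x': counts = {'x': 2, 'y': 1}
i=3, x='y': counts = {'x': 2, 'y': 4}
i=4, x='x': counts = {'x': 6, 'y': 4}
i=5, x='x': counts = {'x': 11, 'y': 4}
i=6, x='z': counts = {'x': 11, 'y': 4, 'z': 6}
i=7, x='z': counts = {'x': 11, 'y': 4, 'z': 13}
i=8, x='z': counts = {'x': 11, 'y': 4, 'z': 21}
i=9, x='y': counts = {'x': 11, 'y': 13, 'z': 21}

{'x': 11, 'y': 13, 'z': 21}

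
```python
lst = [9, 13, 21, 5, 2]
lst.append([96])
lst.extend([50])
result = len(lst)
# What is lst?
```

After line 1: lst = [9, 13, 21, 5, 2]
After line 2 (append adds [96] as single element): lst = [9, 13, 21, 5, 2, [96]]
After line 3 (extend unpacks [50], adds 50): lst = [9, 13, 21, 5, 2, [96], 50]
After line 4: result = len(lst) = 7

[9, 13, 21, 5, 2, [96], 50]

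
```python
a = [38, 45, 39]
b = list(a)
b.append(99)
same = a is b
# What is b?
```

After line 1: a = [38, 45, 39]
After line 2 (b = list(a) is a shallow copy, new object): a = [38, 45, 39], b = [38, 45, 39]
After line 3 (append only mutates b): a = [38, 45, 39], b = [38, 45, 39, 99]
After line 4 (same = a is b; different objects -> False): same = False

[38, 45, 39, 99]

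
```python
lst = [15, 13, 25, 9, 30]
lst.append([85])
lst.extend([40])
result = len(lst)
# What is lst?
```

After line 1: lst = [15, 13, 25, 9, 30]
After line 2 (append adds [85] as single element): lst = [15, 13, 25, 9, 30, [85]]
After line 3 (extend unpacks [40], adds 40): lst = [15, 13, 25, 9, 30, [85], 40]
After line 4: result = len(lst) = 7

[15, 13, 25, 9, 30, [85], 40]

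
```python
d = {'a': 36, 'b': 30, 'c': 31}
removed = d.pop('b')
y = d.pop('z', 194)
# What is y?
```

After line 1: d = {'a': 36, 'b': 30, 'c': 31}
After line 2 (pop 'b' returns 30): d = {'a': 36, 'c': 31}, removed = 30
After line 3 (pop 'z' missing, returns default 194): d = {'a': 36, 'c': 31}, y = 194

194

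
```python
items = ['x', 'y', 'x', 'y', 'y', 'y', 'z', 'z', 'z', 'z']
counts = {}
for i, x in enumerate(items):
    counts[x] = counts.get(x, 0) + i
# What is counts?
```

Initial: counts = {}, items = ['x', 'y', 'x', 'y', 'y', 'y', 'z', 'z', 'z', 'z']
i=0, x='x': counts = {'x': 0}
i=1, x='y': counts = {'x': 0, 'y': 1}
i=2, x='x': counts = {'x': 2, 'y': 1}
i=3, x='y': counts = {'x': 2, 'y': 4}
i=4, x='y': counts = {'x': 2, 'y': 8}
i=5, x='y': counts = {'x': 2, 'y': 13}
i=6, x='z': counts = {'x': 2, 'y': 13, 'z': 6}
i=7, x='z': counts = {'x': 2, 'y': 13, 'z': 13}
i=8, x='z': counts = {'x': 2, 'y': 13, 'z': 21}
i=9, x='z': counts = {'x': 2, 'y': 13, 'z': 30}

{'x': 2, 'y': 13, 'z': 30}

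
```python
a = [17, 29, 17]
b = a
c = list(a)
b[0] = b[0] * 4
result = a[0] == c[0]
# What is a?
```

After line 1: a = [17, 29, 17]
After line 2 (b = a, alias): a = [17, 29, 17], b = [17, 29, 17]
After line 3 (c = list(a) is a copy, new object): c = [17, 29, 17]
After line 4 (b[0] = 17 * 4 = 68; mutates shared a/b): a = b = [68, 29, 17], c = [17, 29, 17]
After line 5 (a[0] = 68, c[0] = 17; result = False)

[68, 29, 17]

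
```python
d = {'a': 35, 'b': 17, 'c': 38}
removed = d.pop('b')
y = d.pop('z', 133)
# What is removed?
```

After line 1: d = {'a': 35, 'b': 17, 'c': 38}
After line 2 (pop 'b' returns 17): d = {'a': 35, 'c': 38}, removed = 17
After line 3 (pop 'z' missing, returns default 133): d = {'a': 35, 'c': 38}, y = 133

17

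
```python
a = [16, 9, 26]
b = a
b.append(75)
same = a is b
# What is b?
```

After line 1: a = [16, 9, 26]
After line 2 (b = a is an alias, same object): a = [16, 9, 26], b = [16, 9, 26]
After line 3 (b.append mutates the shared list): a = [16, 9, 26, 75], b = [16, 9, 26, 75]
After line 4 (same = a is b; same object -> True): same = True

[16, 9, 26, 75]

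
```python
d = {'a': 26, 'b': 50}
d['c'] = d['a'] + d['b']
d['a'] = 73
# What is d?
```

After line 1: d = {'a': 26, 'b': 50}
After line 2 (d['c'] = 26 + 50): d = {'a': 26, 'b': 50, 'c': 76}
After line 3: d = {'a': 73, 'b': 50, 'c': 76}

{'a': 73, 'b': 50, 'c': 76}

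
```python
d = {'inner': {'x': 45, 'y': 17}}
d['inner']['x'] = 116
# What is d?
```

After line 1: d = {'inner': {'x': 45, 'y': 17}}
After line 2 (inner x overwritten): d = {'inner': {'x': 116, 'y': 17}}

{'inner': {'x': 116, 'y': 17}}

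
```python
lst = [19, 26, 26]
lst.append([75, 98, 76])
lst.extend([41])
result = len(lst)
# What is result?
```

After line 1: lst = [19, 26, 26]
After line 2 (append adds [75, 98, 76] as single element): lst = [19, 26, 26, [75, 98, 76]]
After line 3 (extend unpacks [41], adds 41): lst = [19, 26, 26, [75, 98, 76], 41]
After line 4: result = len(lst) = 5

5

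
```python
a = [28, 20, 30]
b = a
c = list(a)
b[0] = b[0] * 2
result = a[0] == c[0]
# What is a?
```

After line 1: a = [28, 20, 30]
After line 2 (b = a, alias): a = [28, 20, 30], b = [28, 20, 30]
After line 3 (c = list(a) is a copy, new object): c = [28, 20, 30]
After line 4 (b[0] = 28 * 2 = 56; mutates shared a/b): a = b = [56, 20, 30], c = [28, 20, 30]
After line 5 (a[0] = 56, c[0] = 28; result = False)

[56, 20, 30]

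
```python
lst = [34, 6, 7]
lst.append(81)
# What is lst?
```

[34, 6, 7, 81]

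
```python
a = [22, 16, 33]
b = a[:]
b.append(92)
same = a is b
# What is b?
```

After line 1: a = [22, 16, 33]
After line 2 (b = a[:] is a shallow copy, new object): a = [22, 16, 33], b = [22, 16, 33]
After line 3 (append only mutates b): a = [22, 16, 33], b = [22, 16, 33, 92]
After line 4 (same = a is b; different objects -> False): same = False

[22, 16, 33, 92]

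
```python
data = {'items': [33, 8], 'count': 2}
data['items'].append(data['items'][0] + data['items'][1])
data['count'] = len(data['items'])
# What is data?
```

After line 1: data = {'items': [33, 8], 'count': 2}
After line 2 (append 33 + 8 = 41): data = {'items': [33, 8, 41], 'count': 2}
After line 3 (count = len(items) = 3): data = {'items': [33, 8, 41], 'count': 3}

{'items': [33, 8, 41], 'count': 3}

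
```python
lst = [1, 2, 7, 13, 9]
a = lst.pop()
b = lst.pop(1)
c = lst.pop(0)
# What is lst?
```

After line 1: lst = [1, 2, 7, 13, 9]
After line 2 (pop() -> a = 9): lst = [1, 2, 7, 13]
After line 3 (pop(1) -> b = 2): lst = [1, 7, 13]
After line 4 (pop(0) -> c = 1): lst = [7, 13]

[7, 13]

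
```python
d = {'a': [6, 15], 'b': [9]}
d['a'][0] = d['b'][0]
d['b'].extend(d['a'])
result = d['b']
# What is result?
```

After line 1: d = {'a': [6, 15], 'b': [9]}
After line 2 (a[0] = b[0] = 9): d = {'a': [9, 15], 'b': [9]}
After line 3 (b.extend(a) appends [9, 15]): d = {'a': [9, 15], 'b': [9, 9, 15]}
After line 4: result = d['b'] = [9, 9, 15]

[9, 9, 15]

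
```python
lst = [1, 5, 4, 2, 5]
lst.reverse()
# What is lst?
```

[5, 2, 4, 5, 1]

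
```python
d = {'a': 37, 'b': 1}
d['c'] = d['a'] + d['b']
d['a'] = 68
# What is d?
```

After line 1: d = {'a': 37, 'b': 1}
After line 2 (d['c'] = 37 + 1): d = {'a': 37, 'b': 1, 'c': 38}
After line 3: d = {'a': 68, 'b': 1, 'c': 38}

{'a': 68, 'b': 1, 'c': 38}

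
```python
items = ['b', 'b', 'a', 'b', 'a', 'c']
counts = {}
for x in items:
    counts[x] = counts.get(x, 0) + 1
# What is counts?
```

Initial: counts = {}, items = ['b', 'b', 'a', 'b', 'a', 'c']
See 'b': counts = {'b': 1}
See 'b': counts = {'b': 2}
See 'a': counts = {'b': 2, 'a': 1}
See 'b': counts = {'b': 3, 'a': 1}
See 'a': counts = {'b': 3, 'a': 2}
See 'c': counts = {'b': 3, 'a': 2, 'c': 1}

{'b': 3, 'a': 2, 'c': 1}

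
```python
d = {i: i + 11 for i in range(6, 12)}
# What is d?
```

{6: 17, 7: 18, 8: 19, 9: 20, 10: 21, 11: 22}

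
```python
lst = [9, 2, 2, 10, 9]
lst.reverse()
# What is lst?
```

[9, 10, 2, 2, 9]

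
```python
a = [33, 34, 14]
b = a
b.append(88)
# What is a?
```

After line 1: a = [33, 34, 14]
After line 2 (b = a is an alias, same object): a = [33, 34, 14], b = [33, 34, 14]
After line 3 (b.append mutates the shared list): a = [33, 34, 14, 88], b = [33, 34, 14, 88]

[33, 34, 14, 88]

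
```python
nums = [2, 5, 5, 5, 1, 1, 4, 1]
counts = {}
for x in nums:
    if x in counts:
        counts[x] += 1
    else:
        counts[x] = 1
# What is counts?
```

Initial: counts = {}, nums = [2, 5, 5, 5, 1, 1, 4, 1]
See 2: counts = {2: 1}
See 5: counts = {2: 1, 5: 1}
See 5: counts = {2: 1, 5: 2}
See 5: counts = {2: 1, 5: 3}
See 1: counts = {2: 1, 5: 3, 1: 1}
See 1: counts = {2: 1, 5: 3, 1: 2}
See 4: counts = {2: 1, 5: 3, 1: 2, 4: 1}
See 1: counts = {2: 1, 5: 3, 1: 3, 4: 1}

{2: 1, 5: 3, 1: 3, 4: 1}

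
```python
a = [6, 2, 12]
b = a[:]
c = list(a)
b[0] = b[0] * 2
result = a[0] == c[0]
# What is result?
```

After line 1: a = [6, 2, 12]
After line 2 (b = a[:], copy): a = [6, 2, 12], b = [6, 2, 12]
After line 3 (c = list(a) is a copy, new object): c = [6, 2, 12]
After line 4 (b[0] = 6 * 2 = 12; only b mutates (copy)): a = [6, 2, 12], b = [12, 2, 12], c = [6, 2, 12]
After line 5 (a[0] = 6, c[0] = 6; result = True)

True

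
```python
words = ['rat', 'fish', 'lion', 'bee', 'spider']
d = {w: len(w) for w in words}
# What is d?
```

{'rat': 3, 'fish': 4, 'lion': 4, 'bee': 3, 'spider': 6}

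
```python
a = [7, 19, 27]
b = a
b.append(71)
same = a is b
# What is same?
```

After line 1: a = [7, 19, 27]
After line 2 (b = a is an alias, same object): a = [7, 19, 27], b = [7, 19, 27]
After line 3 (b.append mutates the shared list): a = [7, 19, 27, 71], b = [7, 19, 27, 71]
After line 4 (same = a is b; same object -> True): same = True

True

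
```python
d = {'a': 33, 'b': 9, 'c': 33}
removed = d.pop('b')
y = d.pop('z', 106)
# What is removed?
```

After line 1: d = {'a': 33, 'b': 9, 'c': 33}
After line 2 (pop 'b' returns 9): d = {'a': 33, 'c': 33}, removed = 9
After line 3 (pop 'z' missing, returns default 106): d = {'a': 33, 'c': 33}, y = 106

9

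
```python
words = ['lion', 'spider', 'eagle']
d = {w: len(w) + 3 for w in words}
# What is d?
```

{'lion': 7, 'spider': 9, 'eagle': 8}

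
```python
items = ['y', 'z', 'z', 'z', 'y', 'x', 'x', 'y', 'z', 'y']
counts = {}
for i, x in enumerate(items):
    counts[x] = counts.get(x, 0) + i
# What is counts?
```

Initial: counts = {}, items = ['y', 'z', 'z', 'z', 'y', 'x', 'x', 'y', 'z', 'y']
i=0, x='y': counts = {'y': 0}
i=1, x='z': counts = {'y': 0, 'z': 1}
i=2, x='z': counts = {'y': 0, 'z': 3}
i=3, x='z': counts = {'y': 0, 'z': 6}
i=4, x='y': counts = {'y': 4, 'z': 6}
i=5, x='x': counts = {'y': 4, 'z': 6, 'x': 5}
i=6, x='x': counts = {'y': 4, 'z': 6, 'x': 11}
i=7, x='y': counts = {'y': 11, 'z': 6, 'x': 11}
i=8, x='z': counts = {'y': 11, 'z': 14, 'x': 11}
i=9, x='y': counts = {'y': 20, 'z': 14, 'x': 11}

{'y': 20, 'z': 14, 'x': 11}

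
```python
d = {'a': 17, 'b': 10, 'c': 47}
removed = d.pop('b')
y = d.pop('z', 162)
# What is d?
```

After line 1: d = {'a': 17, 'b': 10, 'c': 47}
After line 2 (pop 'b' returns 10): d = {'a': 17, 'c': 47}, removed = 10
After line 3 (pop 'z' missing, returns default 162): d = {'a': 17, 'c': 47}, y = 162

{'a': 17, 'c': 47}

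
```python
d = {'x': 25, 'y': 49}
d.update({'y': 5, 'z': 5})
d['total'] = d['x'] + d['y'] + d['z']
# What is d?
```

After line 1: d = {'x': 25, 'y': 49}
After line 2 (y overwritten, z added): d = {'x': 25, 'y': 5, 'z': 5}
After line 3 (total = 25 + 5 + 5 = 35): d = {'x': 25, 'y': 5, 'z': 5, 'total': 35}

{'x': 25, 'y': 5, 'z': 5, 'total': 35}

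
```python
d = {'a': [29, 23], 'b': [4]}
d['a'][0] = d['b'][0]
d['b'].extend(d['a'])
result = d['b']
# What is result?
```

After line 1: d = {'a': [29, 23], 'b': [4]}
After line 2 (a[0] = b[0] = 4): d = {'a': [4, 23], 'b': [4]}
After line 3 (b.extend(a) appends [4, 23]): d = {'a': [4, 23], 'b': [4, 4, 23]}
After line 4: result = d['b'] = [4, 4, 23]

[4, 4, 23]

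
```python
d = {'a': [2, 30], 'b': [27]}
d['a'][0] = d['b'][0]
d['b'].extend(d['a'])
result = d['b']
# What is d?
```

After line 1: d = {'a': [2, 30], 'b': [27]}
After line 2 (a[0] = b[0] = 27): d = {'a': [27, 30], 'b': [27]}
After line 3 (b.extend(a) appends [27, 30]): d = {'a': [27, 30], 'b': [27, 27, 30]}
After line 4: result = d['b'] = [27, 27, 30]

{'a': [27, 30], 'b': [27, 27, 30]}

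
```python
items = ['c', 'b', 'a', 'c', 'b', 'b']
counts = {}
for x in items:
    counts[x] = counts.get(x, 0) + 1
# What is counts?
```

Initial: counts = {}, items = ['c', 'b', 'a', 'c', 'b', 'b']
See 'c': counts = {'c': 1}
See 'b': counts = {'c': 1, 'b': 1}
See 'a': counts = {'c': 1, 'b': 1, 'a': 1}
See 'c': counts = {'c': 2, 'b': 1, 'a': 1}
See 'b': counts = {'c': 2, 'b': 2, 'a': 1}
See 'b': counts = {'c': 2, 'b': 3, 'a': 1}

{'c': 2, 'b': 3, 'a': 1}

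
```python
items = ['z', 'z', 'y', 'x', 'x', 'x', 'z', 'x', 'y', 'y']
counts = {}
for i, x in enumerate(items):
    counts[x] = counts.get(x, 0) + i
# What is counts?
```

Initial: counts = {}, items = ['z', 'z', 'y', 'x', 'x', 'x', 'z', 'x', 'y', 'y']
i=0, x='z': counts = {'z': 0}
i=1, x='z': counts = {'z': 1}
i=2, x='y': counts = {'z': 1, 'y': 2}
i=3, x='x': counts = {'z': 1, 'y': 2, 'x': 3}
i=4, x='x': counts = {'z': 1, 'y': 2, 'x': 7}
i=5, x='x': counts = {'z': 1, 'y': 2, 'x': 12}
i=6, x='z': counts = {'z': 7, 'y': 2, 'x': 12}
i=7, x='x': counts = {'z': 7, 'y': 2, 'x': 19}
i=8, x='y': counts = {'z': 7, 'y': 10, 'x': 19}
i=9, x='y': counts = {'z': 7, 'y': 19, 'x': 19}

{'z': 7, 'y': 19, 'x': 19}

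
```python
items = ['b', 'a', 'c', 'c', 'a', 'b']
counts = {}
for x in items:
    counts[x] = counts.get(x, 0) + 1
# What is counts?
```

Initial: counts = {}, items = ['b', 'a', 'c', 'c', 'a', 'b']
See 'b': counts = {'b': 1}
See 'a': counts = {'b': 1, 'a': 1}
See 'c': counts = {'b': 1, 'a': 1, 'c': 1}
See 'c': counts = {'b': 1, 'a': 1, 'c': 2}
See 'a': counts = {'b': 1, 'a': 2, 'c': 2}
See 'b': counts = {'b': 2, 'a': 2, 'c': 2}

{'b': 2, 'a': 2, 'c': 2}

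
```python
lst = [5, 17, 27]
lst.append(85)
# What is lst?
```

[5, 17, 27, 85]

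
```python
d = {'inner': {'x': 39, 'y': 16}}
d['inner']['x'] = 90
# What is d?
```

After line 1: d = {'inner': {'x': 39, 'y': 16}}
After line 2 (inner x overwritten): d = {'inner': {'x': 90, 'y': 16}}

{'inner': {'x': 90, 'y': 16}}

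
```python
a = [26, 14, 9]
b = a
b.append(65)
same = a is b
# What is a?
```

After line 1: a = [26, 14, 9]
After line 2 (b = a is an alias, same object): a = [26, 14, 9], b = [26, 14, 9]
After line 3 (b.append mutates the shared list): a = [26, 14, 9, 65], b = [26, 14, 9, 65]
After line 4 (same = a is b; same object -> True): same = True

[26, 14, 9, 65]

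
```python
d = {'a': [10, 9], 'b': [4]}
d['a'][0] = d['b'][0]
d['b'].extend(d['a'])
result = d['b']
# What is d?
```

After line 1: d = {'a': [10, 9], 'b': [4]}
After line 2 (a[0] = b[0] = 4): d = {'a': [4, 9], 'b': [4]}
After line 3 (b.extend(a) appends [4, 9]): d = {'a': [4, 9], 'b': [4, 4, 9]}
After line 4: result = d['b'] = [4, 4, 9]

{'a': [4, 9], 'b': [4, 4, 9]}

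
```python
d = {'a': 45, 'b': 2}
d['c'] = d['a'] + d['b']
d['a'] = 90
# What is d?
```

After line 1: d = {'a': 45, 'b': 2}
After line 2 (d['c'] = 45 + 2): d = {'a': 45, 'b': 2, 'c': 47}
After line 3: d = {'a': 90, 'b': 2, 'c': 47}

{'a': 90, 'b': 2, 'c': 47}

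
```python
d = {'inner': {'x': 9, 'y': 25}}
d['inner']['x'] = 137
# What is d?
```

After line 1: d = {'inner': {'x': 9, 'y': 25}}
After line 2 (inner x overwritten): d = {'inner': {'x': 137, 'y': 25}}

{'inner': {'x': 137, 'y': 25}}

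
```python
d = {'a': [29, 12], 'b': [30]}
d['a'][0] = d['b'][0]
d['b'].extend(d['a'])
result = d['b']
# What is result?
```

After line 1: d = {'a': [29, 12], 'b': [30]}
After line 2 (a[0] = b[0] = 30): d = {'a': [30, 12], 'b': [30]}
After line 3 (b.extend(a) appends [30, 12]): d = {'a': [30, 12], 'b': [30, 30, 12]}
After line 4: result = d['b'] = [30, 30, 12]

[30, 30, 12]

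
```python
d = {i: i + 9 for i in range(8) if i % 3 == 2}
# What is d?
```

{2: 11, 5: 14}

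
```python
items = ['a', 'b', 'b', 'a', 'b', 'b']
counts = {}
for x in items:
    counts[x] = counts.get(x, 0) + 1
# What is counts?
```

Initial: counts = {}, items = ['a', 'b', 'b', 'a', 'b', 'b']
See 'a': counts = {'a': 1}
See 'b': counts = {'a': 1, 'b': 1}
See 'b': counts = {'a': 1, 'b': 2}
See 'a': counts = {'a': 2, 'b': 2}
See 'b': counts = {'a': 2, 'b': 3}
See 'b': counts = {'a': 2, 'b': 4}

{'a': 2, 'b': 4}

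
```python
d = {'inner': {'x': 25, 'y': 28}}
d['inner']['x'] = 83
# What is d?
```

After line 1: d = {'inner': {'x': 25, 'y': 28}}
After line 2 (inner x overwritten): d = {'inner': {'x': 83, 'y': 28}}

{'inner': {'x': 83, 'y': 28}}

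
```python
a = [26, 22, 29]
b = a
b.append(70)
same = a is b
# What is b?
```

After line 1: a = [26, 22, 29]
After line 2 (b = a is an alias, same object): a = [26, 22, 29], b = [26, 22, 29]
After line 3 (b.append mutates the shared list): a = [26, 22, 29, 70], b = [26, 22, 29, 70]
After line 4 (same = a is b; same object -> True): same = True

[26, 22, 29, 70]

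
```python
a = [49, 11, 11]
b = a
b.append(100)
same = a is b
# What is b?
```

After line 1: a = [49, 11, 11]
After line 2 (b = a is an alias, same object): a = [49, 11, 11], b = [49, 11, 11]
After line 3 (b.append mutates the shared list): a = [49, 11, 11, 100], b = [49, 11, 11, 100]
After line 4 (same = a is b; same object -> True): same = True

[49, 11, 11, 100]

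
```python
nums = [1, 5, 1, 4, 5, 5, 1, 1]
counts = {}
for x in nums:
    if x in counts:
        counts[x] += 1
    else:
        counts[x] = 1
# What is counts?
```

Initial: counts = {}, nums = [1, 5, 1, 4, 5, 5, 1, 1]
See 1: counts = {1: 1}
See 5: counts = {1: 1, 5: 1}
See 1: counts = {1: 2, 5: 1}
See 4: counts = {1: 2, 5: 1, 4: 1}
See 5: counts = {1: 2, 5: 2, 4: 1}
See 5: counts = {1: 2, 5: 3, 4: 1}
See 1: counts = {1: 3, 5: 3, 4: 1}
See 1: counts = {1: 4, 5: 3, 4: 1}

{1: 4, 5: 3, 4: 1}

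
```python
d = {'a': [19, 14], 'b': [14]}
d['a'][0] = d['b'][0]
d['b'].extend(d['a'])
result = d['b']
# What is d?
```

After line 1: d = {'a': [19, 14], 'b': [14]}
After line 2 (a[0] = b[0] = 14): d = {'a': [14, 14], 'b': [14]}
After line 3 (b.extend(a) appends [14, 14]): d = {'a': [14, 14], 'b': [14, 14, 14]}
After line 4: result = d['b'] = [14, 14, 14]

{'a': [14, 14], 'b': [14, 14, 14]}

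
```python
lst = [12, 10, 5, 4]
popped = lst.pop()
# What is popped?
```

4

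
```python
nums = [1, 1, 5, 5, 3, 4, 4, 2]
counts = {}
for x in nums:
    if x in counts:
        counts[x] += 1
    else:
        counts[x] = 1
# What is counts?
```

Initial: counts = {}, nums = [1, 1, 5, 5, 3, 4, 4, 2]
See 1: counts = {1: 1}
See 1: counts = {1: 2}
See 5: counts = {1: 2, 5: 1}
See 5: counts = {1: 2, 5: 2}
See 3: counts = {1: 2, 5: 2, 3: 1}
See 4: counts = {1: 2, 5: 2, 3: 1, 4: 1}
See 4: counts = {1: 2, 5: 2, 3: 1, 4: 2}
See 2: counts = {1: 2, 5: 2, 3: 1, 4: 2, 2: 1}

{1: 2, 5: 2, 3: 1, 4: 2, 2: 1}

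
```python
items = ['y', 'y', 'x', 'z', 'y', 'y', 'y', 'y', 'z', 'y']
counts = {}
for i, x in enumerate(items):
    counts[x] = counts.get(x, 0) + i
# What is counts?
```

Initial: counts = {}, items = ['y', 'y', 'x', 'z', 'y', 'y', 'y', 'y', 'z', 'y']
i=0, x='y': counts = {'y': 0}
i=1, x='y': counts = {'y': 1}
i=2, x='x': counts = {'y': 1, 'x': 2}
i=3, x='z': counts = {'y': 1, 'x': 2, 'z': 3}
i=4, x='y': counts = {'y': 5, 'x': 2, 'z': 3}
i=5, x='y': counts = {'y': 10, 'x': 2, 'z': 3}
i=6, x='y': counts = {'y': 16, 'x': 2, 'z': 3}
i=7, x='y': counts = {'y': 23, 'x': 2, 'z': 3}
i=8, x='z': counts = {'y': 23, 'x': 2, 'z': 11}
i=9, x='y': counts = {'y': 32, 'x': 2, 'z': 11}

{'y': 32, 'x': 2, 'z': 11}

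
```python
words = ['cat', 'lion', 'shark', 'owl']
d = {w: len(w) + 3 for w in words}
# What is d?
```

{'cat': 6, 'lion': 7, 'shark': 8, 'owl': 6}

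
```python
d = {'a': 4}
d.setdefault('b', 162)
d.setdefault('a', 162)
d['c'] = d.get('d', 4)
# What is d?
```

After line 1: d = {'a': 4}
After line 2 (setdefault adds 'b'=162): d = {'a': 4, 'b': 162}
After line 3 (setdefault 'a' no-op, already exists): d = {'a': 4, 'b': 162}
After line 4 (get('d', 4) returns default since 'd' not in d): d = {'a': 4, 'b': 162, 'c': 4}

{'a': 4, 'b': 162, 'c': 4}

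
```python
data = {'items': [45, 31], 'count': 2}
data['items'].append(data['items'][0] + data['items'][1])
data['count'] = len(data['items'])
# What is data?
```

After line 1: data = {'items': [45, 31], 'count': 2}
After line 2 (append 45 + 31 = 76): data = {'items': [45, 31, 76], 'count': 2}
After line 3 (count = len(items) = 3): data = {'items': [45, 31, 76], 'count': 3}

{'items': [45, 31, 76], 'count': 3}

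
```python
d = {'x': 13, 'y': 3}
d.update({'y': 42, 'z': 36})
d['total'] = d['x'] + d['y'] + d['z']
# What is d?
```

After line 1: d = {'x': 13, 'y': 3}
After line 2 (y overwritten, z added): d = {'x': 13, 'y': 42, 'z': 36}
After line 3 (total = 13 + 42 + 36 = 91): d = {'x': 13, 'y': 42, 'z': 36, 'total': 91}

{'x': 13, 'y': 42, 'z': 36, 'total': 91}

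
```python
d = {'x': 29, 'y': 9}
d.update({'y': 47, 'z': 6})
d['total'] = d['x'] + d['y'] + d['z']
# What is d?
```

After line 1: d = {'x': 29, 'y': 9}
After line 2 (y overwritten, z added): d = {'x': 29, 'y': 47, 'z': 6}
After line 3 (total = 29 + 47 + 6 = 82): d = {'x': 29, 'y': 47, 'z': 6, 'total': 82}

{'x': 29, 'y': 47, 'z': 6, 'total': 82}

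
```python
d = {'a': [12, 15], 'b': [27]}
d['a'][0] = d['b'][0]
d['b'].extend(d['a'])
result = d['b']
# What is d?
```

After line 1: d = {'a': [12, 15], 'b': [27]}
After line 2 (a[0] = b[0] = 27): d = {'a': [27, 15], 'b': [27]}
After line 3 (b.extend(a) appends [27, 15]): d = {'a': [27, 15], 'b': [27, 27, 15]}
After line 4: result = d['b'] = [27, 27, 15]

{'a': [27, 15], 'b': [27, 27, 15]}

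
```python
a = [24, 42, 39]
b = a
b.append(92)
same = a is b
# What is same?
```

After line 1: a = [24, 42, 39]
After line 2 (b = a is an alias, same object): a = [24, 42, 39], b = [24, 42, 39]
After line 3 (b.append mutates the shared list): a = [24, 42, 39, 92], b = [24, 42, 39, 92]
After line 4 (same = a is b; same object -> True): same = True

True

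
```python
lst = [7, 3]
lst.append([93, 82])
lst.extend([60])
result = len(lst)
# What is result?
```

After line 1: lst = [7, 3]
After line 2 (append adds [93, 82] as single element): lst = [7, 3, [93, 82]]
After line 3 (extend unpacks [60], adds 60): lst = [7, 3, [93, 82], 60]
After line 4: result = len(lst) = 4

4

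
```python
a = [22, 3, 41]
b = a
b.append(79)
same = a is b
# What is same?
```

After line 1: a = [22, 3, 41]
After line 2 (b = a is an alias, same object): a = [22, 3, 41], b = [22, 3, 41]
After line 3 (b.append mutates the shared list): a = [22, 3, 41, 79], b = [22, 3, 41, 79]
After line 4 (same = a is b; same object -> True): same = True

True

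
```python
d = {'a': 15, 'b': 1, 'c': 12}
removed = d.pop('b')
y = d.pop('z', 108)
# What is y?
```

After line 1: d = {'a': 15, 'b': 1, 'c': 12}
After line 2 (pop 'b' returns 1): d = {'a': 15, 'c': 12}, removed = 1
After line 3 (pop 'z' missing, returns default 108): d = {'a': 15, 'c': 12}, y = 108

108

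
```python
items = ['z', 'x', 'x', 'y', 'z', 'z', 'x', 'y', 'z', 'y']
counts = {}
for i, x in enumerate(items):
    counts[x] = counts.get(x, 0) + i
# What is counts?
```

Initial: counts = {}, items = ['z', 'x', 'x', 'y', 'z', 'z', 'x', 'y', 'z', 'y']
i=0, x='z': counts = {'z': 0}
i=1, x='x': counts = {'z': 0, 'x': 1}
i=2, x='x': counts = {'z': 0, 'x': 3}
i=3, x='y': counts = {'z': 0, 'x': 3, 'y': 3}
i=4, x='z': counts = {'z': 4, 'x': 3, 'y': 3}
i=5, x='z': counts = {'z': 9, 'x': 3, 'y': 3}
i=6, x='x': counts = {'z': 9, 'x': 9, 'y': 3}
i=7, x='y': counts = {'z': 9, 'x': 9, 'y': 10}
i=8, x='z': counts = {'z': 17, 'x': 9, 'y': 10}
i=9, x='y': counts = {'z': 17, 'x': 9, 'y': 19}

{'z': 17, 'x': 9, 'y': 19}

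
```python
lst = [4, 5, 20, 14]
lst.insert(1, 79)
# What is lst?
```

[4, 79, 5, 20, 14]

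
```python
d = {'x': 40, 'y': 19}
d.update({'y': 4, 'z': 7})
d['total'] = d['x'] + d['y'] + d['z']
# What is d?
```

After line 1: d = {'x': 40, 'y': 19}
After line 2 (y overwritten, z added): d = {'x': 40, 'y': 4, 'z': 7}
After line 3 (total = 40 + 4 + 7 = 51): d = {'x': 40, 'y': 4, 'z': 7, 'total': 51}

{'x': 40, 'y': 4, 'z': 7, 'total': 51}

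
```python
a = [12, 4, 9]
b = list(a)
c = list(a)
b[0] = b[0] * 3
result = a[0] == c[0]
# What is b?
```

After line 1: a = [12, 4, 9]
After line 2 (b = list(a), copy): a = [12, 4, 9], b = [12, 4, 9]
After line 3 (c = list(a) is a copy, new object): c = [12, 4, 9]
After line 4 (b[0] = 12 * 3 = 36; only b mutates (copy)): a = [12, 4, 9], b = [36, 4, 9], c = [12, 4, 9]
After line 5 (a[0] = 12, c[0] = 12; result = True)

[36, 4, 9]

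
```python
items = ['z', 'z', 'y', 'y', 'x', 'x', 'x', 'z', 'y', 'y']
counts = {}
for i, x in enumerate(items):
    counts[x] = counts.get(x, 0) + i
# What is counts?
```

Initial: counts = {}, items = ['z', 'z', 'y', 'y', 'x', 'x', 'x', 'z', 'y', 'y']
i=0, x='z': counts = {'z': 0}
i=1, x='z': counts = {'z': 1}
i=2, x='y': counts = {'z': 1, 'y': 2}
i=3, x='y': counts = {'z': 1, 'y': 5}
i=4, x='x': counts = {'z': 1, 'y': 5, 'x': 4}
i=5, x='x': counts = {'z': 1, 'y': 5, 'x': 9}
i=6, x='x': counts = {'z': 1, 'y': 5, 'x': 15}
i=7, x='z': counts = {'z': 8, 'y': 5, 'x': 15}
i=8, x='y': counts = {'z': 8, 'y': 13, 'x': 15}
i=9, x='y': counts = {'z': 8, 'y': 22, 'x': 15}

{'z': 8, 'y': 22, 'x': 15}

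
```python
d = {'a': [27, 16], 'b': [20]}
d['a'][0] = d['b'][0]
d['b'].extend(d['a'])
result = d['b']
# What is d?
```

After line 1: d = {'a': [27, 16], 'b': [20]}
After line 2 (a[0] = b[0] = 20): d = {'a': [20, 16], 'b': [20]}
After line 3 (b.extend(a) appends [20, 16]): d = {'a': [20, 16], 'b': [20, 20, 16]}
After line 4: result = d['b'] = [20, 20, 16]

{'a': [20, 16], 'b': [20, 20, 16]}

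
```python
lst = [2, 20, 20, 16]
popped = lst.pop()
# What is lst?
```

[2, 20, 20]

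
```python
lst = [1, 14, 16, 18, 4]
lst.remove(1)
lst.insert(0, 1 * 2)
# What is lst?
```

After line 1: lst = [1, 14, 16, 18, 4]
After line 2 (remove first 1): lst = [14, 16, 18, 4]
After line 3 (insert 2 at index 0): lst = [2, 14, 16, 18, 4]

[2, 14, 16, 18, 4]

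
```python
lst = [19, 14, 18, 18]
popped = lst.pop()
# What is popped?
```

18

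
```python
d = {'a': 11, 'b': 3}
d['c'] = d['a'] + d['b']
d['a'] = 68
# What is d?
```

After line 1: d = {'a': 11, 'b': 3}
After line 2 (d['c'] = 11 + 3): d = {'a': 11, 'b': 3, 'c': 14}
After line 3: d = {'a': 68, 'b': 3, 'c': 14}

{'a': 68, 'b': 3, 'c': 14}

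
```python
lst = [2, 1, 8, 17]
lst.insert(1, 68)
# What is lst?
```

[2, 68, 1, 8, 17]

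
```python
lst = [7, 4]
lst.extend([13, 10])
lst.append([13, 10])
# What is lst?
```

After line 1: lst = [7, 4]
After line 2 (extend unpacks [13, 10]): lst = [7, 4, 13, 10]
After line 3 (append adds [13, 10] as single element): lst = [7, 4, 13, 10, [13, 10]]

[7, 4, 13, 10, [13, 10]]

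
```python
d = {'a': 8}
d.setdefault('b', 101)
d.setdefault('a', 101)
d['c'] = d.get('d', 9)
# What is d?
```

After line 1: d = {'a': 8}
After line 2 (setdefault adds 'b'=101): d = {'a': 8, 'b': 101}
After line 3 (setdefault 'a' no-op, already exists): d = {'a': 8, 'b': 101}
After line 4 (get('d', 9) returns default since 'd' not in d): d = {'a': 8, 'b': 101, 'c': 9}

{'a': 8, 'b': 101, 'c': 9}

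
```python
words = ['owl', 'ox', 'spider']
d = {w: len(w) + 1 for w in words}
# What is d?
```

{'owl': 4, 'ox': 3, 'spider': 7}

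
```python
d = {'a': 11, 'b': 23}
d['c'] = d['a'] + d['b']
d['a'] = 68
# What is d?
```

After line 1: d = {'a': 11, 'b': 23}
After line 2 (d['c'] = 11 + 23): d = {'a': 11, 'b': 23, 'c': 34}
After line 3: d = {'a': 68, 'b': 23, 'c': 34}

{'a': 68, 'b': 23, 'c': 34}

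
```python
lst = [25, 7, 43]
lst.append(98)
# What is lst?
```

[25, 7, 43, 98]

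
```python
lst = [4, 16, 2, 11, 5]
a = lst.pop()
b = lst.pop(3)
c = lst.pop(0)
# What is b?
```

After line 1: lst = [4, 16, 2, 11, 5]
After line 2 (pop() -> a = 5): lst = [4, 16, 2, 11]
After line 3 (pop(3) -> b = 11): lst = [4, 16, 2]
After line 4 (pop(0) -> c = 4): lst = [16, 2]

11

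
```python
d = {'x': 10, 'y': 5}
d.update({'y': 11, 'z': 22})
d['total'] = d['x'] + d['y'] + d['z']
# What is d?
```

After line 1: d = {'x': 10, 'y': 5}
After line 2 (y overwritten, z added): d = {'x': 10, 'y': 11, 'z': 22}
After line 3 (total = 10 + 11 + 22 = 43): d = {'x': 10, 'y': 11, 'z': 22, 'total': 43}

{'x': 10, 'y': 11, 'z': 22, 'total': 43}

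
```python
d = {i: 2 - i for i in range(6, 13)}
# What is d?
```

{6: -4, 7: -5, 8: -6, 9: -7, 10: -8, 11: -9, 12: -10}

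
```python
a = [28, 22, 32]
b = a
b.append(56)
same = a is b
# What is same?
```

After line 1: a = [28, 22, 32]
After line 2 (b = a is an alias, same object): a = [28, 22, 32], b = [28, 22, 32]
After line 3 (b.append mutates the shared list): a = [28, 22, 32, 56], b = [28, 22, 32, 56]
After line 4 (same = a is b; same object -> True): same = True

True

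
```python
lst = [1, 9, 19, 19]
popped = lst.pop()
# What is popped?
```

19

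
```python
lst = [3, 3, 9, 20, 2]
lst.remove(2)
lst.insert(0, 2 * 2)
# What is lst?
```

After line 1: lst = [3, 3, 9, 20, 2]
After line 2 (remove first 2): lst = [3, 3, 9, 20]
After line 3 (insert 4 at index 0): lst = [4, 3, 3, 9, 20]

[4, 3, 3, 9, 20]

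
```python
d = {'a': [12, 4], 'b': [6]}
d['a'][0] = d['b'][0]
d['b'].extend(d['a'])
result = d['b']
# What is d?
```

After line 1: d = {'a': [12, 4], 'b': [6]}
After line 2 (a[0] = b[0] = 6): d = {'a': [6, 4], 'b': [6]}
After line 3 (b.extend(a) appends [6, 4]): d = {'a': [6, 4], 'b': [6, 6, 4]}
After line 4: result = d['b'] = [6, 6, 4]

{'a': [6, 4], 'b': [6, 6, 4]}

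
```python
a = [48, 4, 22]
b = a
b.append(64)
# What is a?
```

After line 1: a = [48, 4, 22]
After line 2 (b = a is an alias, same object): a = [48, 4, 22], b = [48, 4, 22]
After line 3 (b.append mutates the shared list): a = [48, 4, 22, 64], b = [48, 4, 22, 64]

[48, 4, 22, 64]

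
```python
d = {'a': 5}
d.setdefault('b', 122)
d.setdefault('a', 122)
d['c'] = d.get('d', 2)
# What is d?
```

After line 1: d = {'a': 5}
After line 2 (setdefault adds 'b'=122): d = {'a': 5, 'b': 122}
After line 3 (setdefault 'a' no-op, already exists): d = {'a': 5, 'b': 122}
After line 4 (get('d', 2) returns default since 'd' not in d): d = {'a': 5, 'b': 122, 'c': 2}

{'a': 5, 'b': 122, 'c': 2}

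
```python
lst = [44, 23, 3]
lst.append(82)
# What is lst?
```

[44, 23, 3, 82]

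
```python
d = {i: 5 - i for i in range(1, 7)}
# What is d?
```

{1: 4, 2: 3, 3: 2, 4: 1, 5: 0, 6: -1}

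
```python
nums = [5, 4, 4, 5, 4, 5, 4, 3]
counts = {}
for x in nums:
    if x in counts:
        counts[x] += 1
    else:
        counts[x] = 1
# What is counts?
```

Initial: counts = {}, nums = [5, 4, 4, 5, 4, 5, 4, 3]
See 5: counts = {5: 1}
See 4: counts = {5: 1, 4: 1}
See 4: counts = {5: 1, 4: 2}
See 5: counts = {5: 2, 4: 2}
See 4: counts = {5: 2, 4: 3}
See 5: counts = {5: 3, 4: 3}
See 4: counts = {5: 3, 4: 4}
See 3: counts = {5: 3, 4: 4, 3: 1}

{5: 3, 4: 4, 3: 1}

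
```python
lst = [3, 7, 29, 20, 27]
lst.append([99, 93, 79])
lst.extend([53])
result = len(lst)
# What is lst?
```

After line 1: lst = [3, 7, 29, 20, 27]
After line 2 (append adds [99, 93, 79] as single element): lst = [3, 7, 29, 20, 27, [99, 93, 79]]
After line 3 (extend unpacks [53], adds 53): lst = [3, 7, 29, 20, 27, [99, 93, 79], 53]
After line 4: result = len(lst) = 7

[3, 7, 29, 20, 27, [99, 93, 79], 53]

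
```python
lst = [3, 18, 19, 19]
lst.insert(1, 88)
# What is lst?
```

[3, 88, 18, 19, 19]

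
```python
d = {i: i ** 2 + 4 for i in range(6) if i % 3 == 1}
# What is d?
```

{1: 5, 4: 20}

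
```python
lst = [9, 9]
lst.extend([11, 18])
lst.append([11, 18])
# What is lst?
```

After line 1: lst = [9, 9]
After line 2 (extend unpacks [11, 18]): lst = [9, 9, 11, 18]
After line 3 (append adds [11, 18] as single element): lst = [9, 9, 11, 18, [11, 18]]

[9, 9, 11, 18, [11, 18]]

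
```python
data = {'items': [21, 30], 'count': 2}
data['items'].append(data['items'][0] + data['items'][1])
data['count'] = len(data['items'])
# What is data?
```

After line 1: data = {'items': [21, 30], 'count': 2}
After line 2 (append 21 + 30 = 51): data = {'items': [21, 30, 51], 'count': 2}
After line 3 (count = len(items) = 3): data = {'items': [21, 30, 51], 'count': 3}

{'items': [21, 30, 51], 'count': 3}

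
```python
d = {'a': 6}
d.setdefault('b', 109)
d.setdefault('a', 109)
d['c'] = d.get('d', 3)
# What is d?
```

After line 1: d = {'a': 6}
After line 2 (setdefault adds 'b'=109): d = {'a': 6, 'b': 109}
After line 3 (setdefault 'a' no-op, already exists): d = {'a': 6, 'b': 109}
After line 4 (get('d', 3) returns default since 'd' not in d): d = {'a': 6, 'b': 109, 'c': 3}

{'a': 6, 'b': 109, 'c': 3}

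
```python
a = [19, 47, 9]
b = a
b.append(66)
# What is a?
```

After line 1: a = [19, 47, 9]
After line 2 (b = a is an alias, same object): a = [19, 47, 9], b = [19, 47, 9]
After line 3 (b.append mutates the shared list): a = [19, 47, 9, 66], b = [19, 47, 9, 66]

[19, 47, 9, 66]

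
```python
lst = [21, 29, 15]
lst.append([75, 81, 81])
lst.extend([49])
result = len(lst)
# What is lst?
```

After line 1: lst = [21, 29, 15]
After line 2 (append adds [75, 81, 81] as single element): lst = [21, 29, 15, [75, 81, 81]]
After line 3 (extend unpacks [49], adds 49): lst = [21, 29, 15, [75, 81, 81], 49]
After line 4: result = len(lst) = 5

[21, 29, 15, [75, 81, 81], 49]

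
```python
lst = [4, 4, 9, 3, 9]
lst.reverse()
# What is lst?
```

[9, 3, 9, 4, 4]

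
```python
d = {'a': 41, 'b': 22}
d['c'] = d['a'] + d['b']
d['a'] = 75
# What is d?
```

After line 1: d = {'a': 41, 'b': 22}
After line 2 (d['c'] = 41 + 22): d = {'a': 41, 'b': 22, 'c': 63}
After line 3: d = {'a': 75, 'b': 22, 'c': 63}

{'a': 75, 'b': 22, 'c': 63}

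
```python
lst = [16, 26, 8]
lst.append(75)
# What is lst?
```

[16, 26, 8, 75]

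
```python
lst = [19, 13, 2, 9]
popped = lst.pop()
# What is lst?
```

[19, 13, 2]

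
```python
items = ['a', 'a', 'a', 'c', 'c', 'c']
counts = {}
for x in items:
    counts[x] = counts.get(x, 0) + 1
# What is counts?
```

Initial: counts = {}, items = ['a', 'a', 'a', 'c', 'c', 'c']
See 'a': counts = {'a': 1}
See 'a': counts = {'a': 2}
See 'a': counts = {'a': 3}
See 'c': counts = {'a': 3, 'c': 1}
See 'c': counts = {'a': 3, 'c': 2}
See 'c': counts = {'a': 3, 'c': 3}

{'a': 3, 'c': 3}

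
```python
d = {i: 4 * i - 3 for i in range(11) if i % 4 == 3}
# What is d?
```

{3: 9, 7: 25}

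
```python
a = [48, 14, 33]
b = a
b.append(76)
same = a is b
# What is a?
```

After line 1: a = [48, 14, 33]
After line 2 (b = a is an alias, same object): a = [48, 14, 33], b = [48, 14, 33]
After line 3 (b.append mutates the shared list): a = [48, 14, 33, 76], b = [48, 14, 33, 76]
After line 4 (same = a is b; same object -> True): same = True

[48, 14, 33, 76]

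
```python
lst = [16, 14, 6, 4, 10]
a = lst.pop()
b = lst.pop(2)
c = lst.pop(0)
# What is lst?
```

After line 1: lst = [16, 14, 6, 4, 10]
After line 2 (pop() -> a = 10): lst = [16, 14, 6, 4]
After line 3 (pop(2) -> b = 6): lst = [16, 14, 4]
After line 4 (pop(0) -> c = 16): lst = [14, 4]

[14, 4]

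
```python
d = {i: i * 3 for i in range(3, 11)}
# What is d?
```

{3: 9, 4: 12, 5: 15, 6: 18, 7: 21, 8: 24, 9: 27, 10: 30}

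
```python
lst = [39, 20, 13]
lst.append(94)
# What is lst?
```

[39, 20, 13, 94]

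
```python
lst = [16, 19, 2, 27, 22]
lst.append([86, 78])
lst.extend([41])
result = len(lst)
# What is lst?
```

After line 1: lst = [16, 19, 2, 27, 22]
After line 2 (append adds [86, 78] as single element): lst = [16, 19, 2, 27, 22, [86, 78]]
After line 3 (extend unpacks [41], adds 41): lst = [16, 19, 2, 27, 22, [86, 78], 41]
After line 4: result = len(lst) = 7

[16, 19, 2, 27, 22, [86, 78], 41]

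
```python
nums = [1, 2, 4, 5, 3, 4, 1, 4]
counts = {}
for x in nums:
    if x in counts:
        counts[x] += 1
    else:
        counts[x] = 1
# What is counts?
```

Initial: counts = {}, nums = [1, 2, 4, 5, 3, 4, 1, 4]
See 1: counts = {1: 1}
See 2: counts = {1: 1, 2: 1}
See 4: counts = {1: 1, 2: 1, 4: 1}
See 5: counts = {1: 1, 2: 1, 4: 1, 5: 1}
See 3: counts = {1: 1, 2: 1, 4: 1, 5: 1, 3: 1}
See 4: counts = {1: 1, 2: 1, 4: 2, 5: 1, 3: 1}
See 1: counts = {1: 2, 2: 1, 4: 2, 5: 1, 3: 1}
See 4: counts = {1: 2, 2: 1, 4: 3, 5: 1, 3: 1}

{1: 2, 2: 1, 4: 3, 5: 1, 3: 1}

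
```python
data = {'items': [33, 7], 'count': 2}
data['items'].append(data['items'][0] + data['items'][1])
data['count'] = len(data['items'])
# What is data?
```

After line 1: data = {'items': [33, 7], 'count': 2}
After line 2 (append 33 + 7 = 40): data = {'items': [33, 7, 40], 'count': 2}
After line 3 (count = len(items) = 3): data = {'items': [33, 7, 40], 'count': 3}

{'items': [33, 7, 40], 'count': 3}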